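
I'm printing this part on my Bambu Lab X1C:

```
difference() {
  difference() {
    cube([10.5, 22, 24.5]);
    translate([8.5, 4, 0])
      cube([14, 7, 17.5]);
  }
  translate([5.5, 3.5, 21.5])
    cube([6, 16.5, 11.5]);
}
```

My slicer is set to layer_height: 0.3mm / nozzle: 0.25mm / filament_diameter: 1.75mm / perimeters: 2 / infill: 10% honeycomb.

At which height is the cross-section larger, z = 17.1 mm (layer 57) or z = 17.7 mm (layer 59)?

layer 59 (z = 17.7 mm)

Layer 57 (z = 17.1): the 10.5×22 cube contributes its full rectangle (area 231.00 mm²); the cube at (8.5, 4) (footprint 14×7) is included at this height (area 98.00 mm²); Taking the first minus the rest: starting from the 10.5×22 cube (231.00 mm²), the 14×7 cube at (8.5, 4) partially overlaps it — only the 14.00 mm² overlap (of its 98.00 mm²) is removed, clipping the outline — area = 217.00 mm²; the cube at (5.5, 3.5) does not reach this height (z outside [21.5, 33]); Taking the first minus the rest: none of the subtracted shapes is present at this height, so the result so far is unchanged — area = 217.00 mm². So its area = 217.00 mm². Layer 59 (z = 17.7): the cube (footprint 10.5×22) is included at this height (area 231.00 mm²); the cube at (8.5, 4) is not intersected at this z (z outside [0, 17.5]); Subtracting the remaining from the first: none of the subtracted shapes is present at this height, so the 10.5×22 cube is unchanged — area = 231.00 mm²; the cube at (5.5, 3.5) does not reach this height (z outside [21.5, 33]); Taking the first minus the rest: none of the subtracted shapes is present at this height, so that combined region is unchanged — area = 231.00 mm². So its area = 231.00 mm². Layer 59 is larger (231.00 vs 217.00 mm²).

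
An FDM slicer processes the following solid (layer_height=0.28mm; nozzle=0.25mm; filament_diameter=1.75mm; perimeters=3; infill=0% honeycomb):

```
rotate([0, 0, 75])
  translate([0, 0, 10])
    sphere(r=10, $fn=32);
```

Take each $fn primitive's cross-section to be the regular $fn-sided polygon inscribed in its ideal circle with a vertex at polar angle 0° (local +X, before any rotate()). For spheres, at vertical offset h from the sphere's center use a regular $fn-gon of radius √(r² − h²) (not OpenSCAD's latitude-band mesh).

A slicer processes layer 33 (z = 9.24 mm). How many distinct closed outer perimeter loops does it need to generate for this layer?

1

At z = 9.24 mm: the r=10 sphere contributes a regular 32-gon of circumradius √(10²−0.76²) = 9.971; (whole slice rotated 75° about Z — lengths, areas and connectivity unchanged). The result has 1 disconnected region.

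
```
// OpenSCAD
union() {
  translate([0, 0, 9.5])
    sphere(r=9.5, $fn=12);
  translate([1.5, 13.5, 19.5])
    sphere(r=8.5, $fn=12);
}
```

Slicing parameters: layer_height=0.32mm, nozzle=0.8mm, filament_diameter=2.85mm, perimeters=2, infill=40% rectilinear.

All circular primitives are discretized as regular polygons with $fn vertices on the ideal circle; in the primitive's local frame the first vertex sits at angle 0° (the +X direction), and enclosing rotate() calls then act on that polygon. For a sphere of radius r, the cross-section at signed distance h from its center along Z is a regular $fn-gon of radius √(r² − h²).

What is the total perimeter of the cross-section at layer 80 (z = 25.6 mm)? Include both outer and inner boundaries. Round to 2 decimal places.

At z = 25.6 mm: the sphere does not reach this height (|z−center|=16.100 > r=9.5); the r=8.5 sphere at (1.5, 13.5) slices to a regular 12-gon of circumradius 5.919 (√(r²−h²) with h=6.1 from center) (perimeter = 2·12·5.919·sin(180°/12) = 36.77 mm); Combining (union): only the r=8.5 sphere at (1.5, 13.5) is present, so the union is just that shape — boundary = 36.77 mm. Overall, the cross-section is a single solid region. Total boundary length (outer) = 36.77 mm.

36.77 mm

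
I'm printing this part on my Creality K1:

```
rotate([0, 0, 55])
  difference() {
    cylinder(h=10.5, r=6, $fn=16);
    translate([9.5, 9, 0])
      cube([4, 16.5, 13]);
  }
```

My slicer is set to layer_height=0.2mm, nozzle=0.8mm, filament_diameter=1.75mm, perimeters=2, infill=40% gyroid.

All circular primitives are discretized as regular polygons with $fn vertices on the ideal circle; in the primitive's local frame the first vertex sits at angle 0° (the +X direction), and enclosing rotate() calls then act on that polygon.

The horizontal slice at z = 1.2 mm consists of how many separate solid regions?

At z = 1.2 mm: the r=6 cylinder gives a regular 16-gon of circumradius 6 (constant along its height); the cube at (9.5, 9) (footprint 4×16.5) is included at this height; After the difference (first − rest): starting from the r=6 cylinder, the 4×16.5 cube at (9.5, 9) misses the remaining region (no effect) — 1 connected region; (rotated 55° about Z; rotation is an isometry so areas/perimeters/island counts are preserved). The result has 1 disconnected region.

1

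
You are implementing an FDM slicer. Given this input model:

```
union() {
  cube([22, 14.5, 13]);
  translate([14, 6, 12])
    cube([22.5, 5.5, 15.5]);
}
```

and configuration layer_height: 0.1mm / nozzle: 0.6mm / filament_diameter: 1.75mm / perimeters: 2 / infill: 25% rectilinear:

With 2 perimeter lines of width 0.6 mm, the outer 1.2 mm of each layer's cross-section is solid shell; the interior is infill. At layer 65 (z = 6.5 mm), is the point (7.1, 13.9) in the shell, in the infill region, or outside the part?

shell

At z = 6.5 mm: the cube (footprint 22×14.5) is included at this height; the cube at (14, 6) is absent (z outside [12, 27.5]); Taking the union: only the 22×14.5 cube is present, so the union is just that shape — 1 connected region. Overall, the cross-section is a single solid region. The nearest boundary edge runs (22.00, 14.50)→(0.00, 14.50); distance from the point to it = 0.60 mm. The point is inside the cross-section, 0.60 mm from the nearest boundary — within the 1.2 mm shell band (2 × 0.6).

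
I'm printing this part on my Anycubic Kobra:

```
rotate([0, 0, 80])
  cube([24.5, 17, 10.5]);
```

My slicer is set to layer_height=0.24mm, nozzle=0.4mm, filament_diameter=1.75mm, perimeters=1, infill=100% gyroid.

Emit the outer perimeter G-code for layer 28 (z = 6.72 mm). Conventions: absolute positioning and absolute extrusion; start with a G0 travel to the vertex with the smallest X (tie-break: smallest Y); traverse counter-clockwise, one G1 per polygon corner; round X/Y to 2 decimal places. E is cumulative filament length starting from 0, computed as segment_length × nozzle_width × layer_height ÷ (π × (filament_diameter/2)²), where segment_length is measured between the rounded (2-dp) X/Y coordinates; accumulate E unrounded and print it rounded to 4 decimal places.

G0 X-16.74 Y2.95 Z6.72
G1 X0.00 Y0.00 E0.6784
G1 X4.25 Y24.13 E1.6563
G1 X-12.49 Y27.08 E2.3348
G1 X-16.74 Y2.95 E3.3127

At z = 6.72 mm: the cube is present — its section is the full 24.5×17 rectangle; (whole slice rotated 80° about Z — lengths, areas and connectivity unchanged). The outline is a single polygon with 4 vertices. Extrusion per mm of travel: 0.4 × 0.24 / (π × 0.875²) = 0.039912. Accumulating E over each segment gives final E = 3.3127.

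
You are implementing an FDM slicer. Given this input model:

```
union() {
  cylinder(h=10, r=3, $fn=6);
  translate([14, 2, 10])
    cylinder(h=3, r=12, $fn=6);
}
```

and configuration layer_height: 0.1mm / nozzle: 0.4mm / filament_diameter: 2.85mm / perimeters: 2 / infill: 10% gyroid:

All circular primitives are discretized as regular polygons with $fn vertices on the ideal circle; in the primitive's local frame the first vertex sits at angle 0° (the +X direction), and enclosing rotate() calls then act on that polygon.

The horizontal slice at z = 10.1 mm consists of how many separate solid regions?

1

At z = 10.1 mm: the cylinder is absent (z outside [0, 10]); the r=12 cylinder at (14, 2) gives a regular 6-gon of circumradius 12 (constant along its height); Merging all regions: only the r=12 cylinder at (14, 2) is present, so the union is just that shape — 1 connected region. The result has 1 disconnected region.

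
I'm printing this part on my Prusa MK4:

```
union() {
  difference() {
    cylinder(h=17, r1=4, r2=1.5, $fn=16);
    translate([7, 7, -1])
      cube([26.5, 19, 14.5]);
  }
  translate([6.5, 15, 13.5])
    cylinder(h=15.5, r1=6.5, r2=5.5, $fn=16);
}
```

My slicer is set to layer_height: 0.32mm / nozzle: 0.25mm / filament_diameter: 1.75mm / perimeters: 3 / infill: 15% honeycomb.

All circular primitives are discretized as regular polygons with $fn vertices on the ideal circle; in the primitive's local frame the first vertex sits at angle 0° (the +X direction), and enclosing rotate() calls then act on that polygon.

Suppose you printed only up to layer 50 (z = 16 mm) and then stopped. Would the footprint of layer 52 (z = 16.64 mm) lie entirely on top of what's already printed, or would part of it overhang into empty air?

entirely on top

Compare the two slices. At z = 16: the cone contributes a regular 16-gon of circumradius 1.647 (interpolated between r1=4 and r2=1.5 at t=0.941) (area = (16/2)·1.647²·sin(360°/16) = 8.31 mm²); the cube at (7, 7) does not reach this height (z outside [-1, 13.5]); After the difference (first − rest): none of the subtracted shapes is present at this height, so the cone is unchanged — area = 8.31 mm²; the cone at (6.5, 15) (r1=6.5→r2=5.5) has section circumradius 6.339 here — a regular 16-gon (area = (16/2)·6.339²·sin(360°/16) = 123.01 mm²); Merging all regions: the 2 present regions are separate (no shared area or edge), so areas and boundary lengths simply add and each stays a separate island — area = 131.31 mm². At z = 16.64: the cone contributes a regular 16-gon of circumradius 1.553 (interpolated between r1=4 and r2=1.5 at t=0.979) (area = (16/2)·1.553²·sin(360°/16) = 7.38 mm²); the cube at (7, 7) is not intersected at this z (z outside [-1, 13.5]); Taking the first minus the rest: none of the subtracted shapes is present at this height, so the cone is unchanged — area = 7.38 mm²; the cone at (6.5, 15): at t=0.203 of its height the radius interpolates to r₁+(r₂−r₁)t = 6.297, giving a regular 16-gon of that circumradius (area = (16/2)·6.297²·sin(360°/16) = 121.41 mm²); Taking the union: the 2 present regions are separate (no shared area or edge), so areas and boundary lengths simply add and each stays a separate island — area = 128.79 mm². Checking containment: the cross-section at z = 16.64 is a subset of the cross-section at z = 16.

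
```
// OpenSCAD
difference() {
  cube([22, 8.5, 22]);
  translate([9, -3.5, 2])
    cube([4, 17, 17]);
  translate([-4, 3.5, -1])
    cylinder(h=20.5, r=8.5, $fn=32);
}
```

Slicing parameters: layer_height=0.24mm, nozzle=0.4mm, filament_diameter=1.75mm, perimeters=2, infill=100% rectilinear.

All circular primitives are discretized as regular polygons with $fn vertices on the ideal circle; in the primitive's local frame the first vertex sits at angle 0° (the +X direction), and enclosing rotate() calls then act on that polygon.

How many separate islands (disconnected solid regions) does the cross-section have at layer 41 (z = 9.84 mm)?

At z = 9.84 mm: the cube (footprint 22×8.5) is included at this height; the cube at (9, -3.5) is present — its section is the full 4×17 rectangle; the cylinder at (-4, 3.5): section is a regular 32-gon, circumradius r=8.5; After the difference (first − rest): starting from the 22×8.5 cube, the 4×17 cube at (9, -3.5) partially overlaps it — only the 34.00 mm² overlap (of its 68.00 mm²) is removed, clipping the outline; the r=8.5 cylinder at (-4, 3.5) partially overlaps it — only the 34.55 mm² overlap (of its 225.52 mm²) is removed, clipping the outline — 2 connected regions. Overall, the cross-section has 2 separate islands. Island count = 2.

2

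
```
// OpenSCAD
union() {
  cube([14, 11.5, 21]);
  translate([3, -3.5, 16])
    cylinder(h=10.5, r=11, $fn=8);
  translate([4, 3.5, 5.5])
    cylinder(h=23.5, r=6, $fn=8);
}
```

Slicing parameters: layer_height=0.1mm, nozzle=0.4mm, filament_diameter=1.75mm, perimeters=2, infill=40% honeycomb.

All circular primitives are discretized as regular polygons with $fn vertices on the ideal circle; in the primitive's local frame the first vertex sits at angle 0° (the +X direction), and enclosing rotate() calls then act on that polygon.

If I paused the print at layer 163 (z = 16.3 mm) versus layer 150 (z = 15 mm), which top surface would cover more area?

Layer 163 (z = 16.3): the 14×11.5 cube contributes its full rectangle (area 161.00 mm²); the r=11 cylinder at (3, -3.5) gives a regular 8-gon of circumradius 11 (constant along its height) (area = (8/2)·11.000²·sin(360°/8) = 342.24 mm²); the cylinder at (4, 3.5): section is a regular 8-gon, circumradius r=6 (area = (8/2)·6.000²·sin(360°/8) = 101.82 mm²); Merging all regions: the regions partially overlap — summed areas 605.06 mm² minus the doubly-counted overlap 171.04 mm² gives 434.02 mm² — area = 434.02 mm². So its area = 434.02 mm². Layer 150 (z = 15): the cube is present — its section is the full 14×11.5 rectangle (area 161.00 mm²); the cylinder at (3, -3.5) is not intersected at this z (z outside [16, 26.5]); the r=6 cylinder at (4, 3.5) contributes a regular 8-gon of circumradius 6 (area = (8/2)·6.000²·sin(360°/8) = 101.82 mm²); Taking the union: the regions partially overlap — summed areas 262.82 mm² minus the doubly-counted overlap 78.61 mm² gives 184.22 mm² — area = 184.22 mm². So its area = 184.22 mm². Layer 163 is larger (434.02 vs 184.22 mm²).

layer 163 (z = 16.3 mm)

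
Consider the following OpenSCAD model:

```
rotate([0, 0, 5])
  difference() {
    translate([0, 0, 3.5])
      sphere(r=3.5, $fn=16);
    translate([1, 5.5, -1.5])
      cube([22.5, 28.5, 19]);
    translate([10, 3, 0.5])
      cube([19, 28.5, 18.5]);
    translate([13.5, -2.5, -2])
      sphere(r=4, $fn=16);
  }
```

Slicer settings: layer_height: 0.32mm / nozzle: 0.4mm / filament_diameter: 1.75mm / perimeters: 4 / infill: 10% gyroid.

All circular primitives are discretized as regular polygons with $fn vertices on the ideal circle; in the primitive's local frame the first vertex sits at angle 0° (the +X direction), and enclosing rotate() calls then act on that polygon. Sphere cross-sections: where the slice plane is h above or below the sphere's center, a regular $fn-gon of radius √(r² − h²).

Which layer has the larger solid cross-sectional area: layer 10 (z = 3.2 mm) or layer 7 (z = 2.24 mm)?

Layer 10 (z = 3.2): the sphere: section is a regular 16-gon, circumradius = √(r²−h²) = √(3.5²−0.3²) = 3.487 (area = (16/2)·3.487²·sin(360°/16) = 37.23 mm²); the cube at (1, 5.5) (footprint 22.5×28.5) is included at this height (area 641.25 mm²); the 19×28.5 cube at (10, 3) contributes its full rectangle (area 541.50 mm²); the sphere at (13.5, -2.5) is not intersected at this z (|z−center|=5.200 > r=4); After the difference (first − rest): starting from the r=3.5 sphere (37.23 mm²), the 22.5×28.5 cube at (1, 5.5) misses the remaining region (no effect); the 19×28.5 cube at (10, 3) misses the remaining region (no effect) — area = 37.23 mm²; (whole slice rotated 5° about Z — lengths, areas and connectivity unchanged). So its area = 37.23 mm². Layer 7 (z = 2.24): the r=3.5 sphere slices to a regular 16-gon of circumradius 3.265 (√(r²−h²) with h=1.26 from center) (area = (16/2)·3.265²·sin(360°/16) = 32.64 mm²); the cube at (1, 5.5) (footprint 22.5×28.5) is included at this height (area 641.25 mm²); the cube at (10, 3) (footprint 19×28.5) is included at this height (area 541.50 mm²); the sphere at (13.5, -2.5) is not intersected at this z (|z−center|=4.240 > r=4); After the difference (first − rest): starting from the r=3.5 sphere (32.64 mm²), the 22.5×28.5 cube at (1, 5.5) misses the remaining region (no effect); the 19×28.5 cube at (10, 3) misses the remaining region (no effect) — area = 32.64 mm²; (rotated 5° about Z; rotation is an isometry so areas/perimeters/island counts are preserved). So its area = 32.64 mm². Layer 10 is larger (37.23 vs 32.64 mm²).

layer 10 (z = 3.2 mm)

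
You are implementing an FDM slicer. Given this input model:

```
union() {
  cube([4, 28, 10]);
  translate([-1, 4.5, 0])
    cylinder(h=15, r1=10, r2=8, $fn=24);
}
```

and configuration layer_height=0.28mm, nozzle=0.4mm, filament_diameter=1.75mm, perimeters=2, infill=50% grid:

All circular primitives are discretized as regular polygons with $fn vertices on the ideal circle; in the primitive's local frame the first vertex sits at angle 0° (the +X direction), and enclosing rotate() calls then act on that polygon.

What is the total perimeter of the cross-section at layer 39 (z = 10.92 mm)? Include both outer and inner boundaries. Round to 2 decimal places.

At z = 10.92 mm: the cube is not intersected at this z (z outside [0, 10]); the cone at (-1, 4.5) contributes a regular 24-gon of circumradius 8.544 (interpolated between r1=10 and r2=8 at t=0.728) (perimeter = 2·24·8.544·sin(180°/24) = 53.53 mm); Taking the union: only the cone at (-1, 4.5) is present, so the union is just that shape — boundary = 53.53 mm. Overall, the cross-section is a single solid region. Total boundary length (outer) = 53.53 mm.

53.53 mm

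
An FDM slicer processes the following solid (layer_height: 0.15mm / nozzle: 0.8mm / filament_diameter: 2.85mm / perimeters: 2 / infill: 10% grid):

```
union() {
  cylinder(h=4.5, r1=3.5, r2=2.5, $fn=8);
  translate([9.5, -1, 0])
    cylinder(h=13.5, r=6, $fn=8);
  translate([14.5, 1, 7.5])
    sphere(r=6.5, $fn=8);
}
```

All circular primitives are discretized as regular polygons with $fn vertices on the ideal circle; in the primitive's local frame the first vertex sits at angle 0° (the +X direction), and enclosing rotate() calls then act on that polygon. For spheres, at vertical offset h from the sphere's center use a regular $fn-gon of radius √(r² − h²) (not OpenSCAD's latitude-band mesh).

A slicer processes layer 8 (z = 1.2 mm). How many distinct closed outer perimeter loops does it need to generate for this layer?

At z = 1.2 mm: the cone contributes a regular 8-gon of circumradius 3.233 (interpolated between r1=3.5 and r2=2.5 at t=0.267); the cylinder at (9.5, -1): section is a regular 8-gon, circumradius r=6; the sphere at (14.5, 1): section is a regular 8-gon, circumradius = √(r²−h²) = √(6.5²−6.3²) = 1.600; Combining (union): the regions partially overlap (shared area 4.09 mm²), so overlapping operands fuse into one piece — 2 connected regions. The result has 2 disconnected regions.

2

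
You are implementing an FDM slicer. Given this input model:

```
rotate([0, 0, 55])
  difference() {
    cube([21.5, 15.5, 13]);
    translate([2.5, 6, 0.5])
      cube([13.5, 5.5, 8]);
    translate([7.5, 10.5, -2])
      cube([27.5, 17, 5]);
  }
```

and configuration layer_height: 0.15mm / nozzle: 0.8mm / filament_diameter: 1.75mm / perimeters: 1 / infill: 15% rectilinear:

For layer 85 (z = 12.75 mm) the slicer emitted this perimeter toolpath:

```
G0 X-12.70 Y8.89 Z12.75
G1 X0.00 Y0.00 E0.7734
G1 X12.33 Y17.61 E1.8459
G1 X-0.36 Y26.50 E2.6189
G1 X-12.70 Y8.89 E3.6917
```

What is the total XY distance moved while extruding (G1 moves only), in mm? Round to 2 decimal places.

74.00 mm

Sum the Euclidean lengths of each G1 segment: total = 74.00 mm.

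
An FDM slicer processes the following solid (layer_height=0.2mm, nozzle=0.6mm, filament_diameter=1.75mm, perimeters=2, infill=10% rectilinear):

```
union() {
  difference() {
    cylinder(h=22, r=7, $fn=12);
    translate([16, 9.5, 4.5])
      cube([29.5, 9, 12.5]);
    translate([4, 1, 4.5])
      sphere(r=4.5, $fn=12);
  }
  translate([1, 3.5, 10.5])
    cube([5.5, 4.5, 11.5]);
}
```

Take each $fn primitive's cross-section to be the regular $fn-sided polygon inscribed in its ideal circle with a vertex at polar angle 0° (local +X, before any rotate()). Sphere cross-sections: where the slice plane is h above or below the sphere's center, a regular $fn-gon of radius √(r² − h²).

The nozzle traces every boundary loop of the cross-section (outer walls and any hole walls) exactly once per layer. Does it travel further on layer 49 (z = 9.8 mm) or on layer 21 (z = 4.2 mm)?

layer 21 (z = 4.2 mm)

Layer 49 (z = 9.8): the r=7 cylinder gives a regular 12-gon of circumradius 7 (constant along its height) (perimeter = 2·12·7.000·sin(180°/12) = 43.48 mm); the cube at (16, 9.5) (footprint 29.5×9) is included at this height (perimeter 77.00 mm); the sphere at (4, 1) is not intersected at this z (|z−center|=5.300 > r=4.5); Taking the first minus the rest: starting from the r=7 cylinder, the 29.5×9 cube at (16, 9.5) misses the remaining region (no effect) — boundary = 43.48 mm; the cube at (1, 3.5) does not reach this height (z outside [10.5, 22]); Combining (union): only the result so far is present, so the union is just that shape — boundary = 43.48 mm. So its perimeter = 43.48 mm. Layer 21 (z = 4.2): the cylinder: section is a regular 12-gon, circumradius r=7 (perimeter = 2·12·7.000·sin(180°/12) = 43.48 mm); the cube at (16, 9.5) is absent (z outside [4.5, 17]); the r=4.5 sphere at (4, 1) slices to a regular 12-gon of circumradius 4.490 (√(r²−h²) with h=0.3 from center) (perimeter = 2·12·4.490·sin(180°/12) = 27.89 mm); Subtracting the remaining from the first: starting from the r=7 cylinder, the r=4.5 sphere at (4, 1) partially overlaps it — only the 49.44 mm² overlap (of its 60.48 mm²) is removed, clipping the outline — boundary = 50.44 mm; the cube at (1, 3.5) does not reach this height (z outside [10.5, 22]); Combining (union): only that combined region is present, so the union is just that shape — boundary = 50.44 mm. So its perimeter = 50.44 mm. Layer 21 is larger (50.44 vs 43.48 mm).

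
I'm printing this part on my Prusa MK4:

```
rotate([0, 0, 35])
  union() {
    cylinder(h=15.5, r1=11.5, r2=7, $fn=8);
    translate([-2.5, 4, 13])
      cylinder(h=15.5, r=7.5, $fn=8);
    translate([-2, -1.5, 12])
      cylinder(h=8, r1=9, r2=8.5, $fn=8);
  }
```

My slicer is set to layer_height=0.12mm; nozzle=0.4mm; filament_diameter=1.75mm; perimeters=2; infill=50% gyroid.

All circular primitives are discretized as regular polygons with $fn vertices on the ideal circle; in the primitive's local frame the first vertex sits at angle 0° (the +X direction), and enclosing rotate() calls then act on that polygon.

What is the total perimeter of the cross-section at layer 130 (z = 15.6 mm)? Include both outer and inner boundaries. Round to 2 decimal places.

61.73 mm

At z = 15.6 mm: the cone is absent (z outside [0, 15.5]); the r=7.5 cylinder at (-2.5, 4) contributes a regular 8-gon of circumradius 7.5 (perimeter = 2·8·7.500·sin(180°/8) = 45.92 mm); the cone at (-2, -1.5) contributes a regular 8-gon of circumradius 8.775 (interpolated between r1=9 and r2=8.5 at t=0.450) (perimeter = 2·8·8.775·sin(180°/8) = 53.73 mm); Merging all regions: the regions partially overlap (shared area 102.93 mm²), so the edge portions inside another operand are dropped and the merged outline is re-measured after clipping — boundary = 61.73 mm; (whole slice rotated 35° about Z — lengths, areas and connectivity unchanged). Overall, the cross-section is a single solid region. Total boundary length (outer) = 61.73 mm.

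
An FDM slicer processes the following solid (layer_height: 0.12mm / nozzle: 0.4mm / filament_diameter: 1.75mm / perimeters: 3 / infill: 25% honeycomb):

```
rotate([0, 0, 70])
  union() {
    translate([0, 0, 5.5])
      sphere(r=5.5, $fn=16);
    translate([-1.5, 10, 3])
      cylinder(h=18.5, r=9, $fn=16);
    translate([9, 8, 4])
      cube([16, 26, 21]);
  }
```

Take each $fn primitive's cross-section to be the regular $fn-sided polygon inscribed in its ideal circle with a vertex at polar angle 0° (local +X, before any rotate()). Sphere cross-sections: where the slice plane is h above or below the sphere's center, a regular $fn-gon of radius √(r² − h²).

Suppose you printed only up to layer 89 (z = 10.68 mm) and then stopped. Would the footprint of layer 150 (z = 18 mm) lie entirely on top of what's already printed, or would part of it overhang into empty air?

Compare the two slices. At z = 10.68: the sphere: section is a regular 16-gon, circumradius = √(r²−h²) = √(5.5²−5.18²) = 1.849 (area = (16/2)·1.849²·sin(360°/16) = 10.46 mm²); the r=9 cylinder at (-1.5, 10) gives a regular 16-gon of circumradius 9 (constant along its height) (area = (16/2)·9.000²·sin(360°/16) = 247.98 mm²); the cube at (9, 8) is present — its section is the full 16×26 rectangle (area 416.00 mm²); Merging all regions: the regions partially overlap — summed areas 674.44 mm² minus the doubly-counted overlap 0.99 mm² gives 673.45 mm² — area = 673.45 mm²; (rotated 70° about Z; rotation is an isometry so areas/perimeters/island counts are preserved). At z = 18: the sphere is absent (|z−center|=12.500 > r=5.5); the r=9 cylinder at (-1.5, 10) contributes a regular 16-gon of circumradius 9 (area = (16/2)·9.000²·sin(360°/16) = 247.98 mm²); the cube at (9, 8) is present — its section is the full 16×26 rectangle (area 416.00 mm²); Taking the union: the 2 present regions are separate (no shared area or edge), so areas and boundary lengths simply add and each stays a separate island — area = 663.98 mm²; (whole slice rotated 70° about Z — lengths, areas and connectivity unchanged). Checking containment: the cross-section at z = 18 is a subset of the cross-section at z = 10.68.

entirely on top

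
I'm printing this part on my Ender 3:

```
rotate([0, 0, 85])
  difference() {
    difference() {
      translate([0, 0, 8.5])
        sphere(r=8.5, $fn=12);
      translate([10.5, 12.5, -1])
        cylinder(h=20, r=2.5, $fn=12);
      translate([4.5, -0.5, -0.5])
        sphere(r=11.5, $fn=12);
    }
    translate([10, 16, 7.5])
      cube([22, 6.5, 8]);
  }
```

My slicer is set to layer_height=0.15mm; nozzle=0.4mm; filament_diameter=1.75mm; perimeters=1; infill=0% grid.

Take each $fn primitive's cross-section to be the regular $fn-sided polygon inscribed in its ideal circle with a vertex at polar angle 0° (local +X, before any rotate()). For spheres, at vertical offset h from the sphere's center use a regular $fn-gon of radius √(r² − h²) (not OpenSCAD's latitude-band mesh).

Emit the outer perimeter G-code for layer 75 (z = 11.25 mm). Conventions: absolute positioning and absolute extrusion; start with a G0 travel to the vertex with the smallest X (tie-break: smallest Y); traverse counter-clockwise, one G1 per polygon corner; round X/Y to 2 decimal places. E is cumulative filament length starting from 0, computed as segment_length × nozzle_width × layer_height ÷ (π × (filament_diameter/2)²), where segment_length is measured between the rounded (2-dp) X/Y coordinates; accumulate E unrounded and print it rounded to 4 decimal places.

At z = 11.25 mm: the sphere: section is a regular 12-gon, circumradius = √(r²−h²) = √(8.5²−2.75²) = 8.043; the r=2.5 cylinder at (10.5, 12.5) contributes a regular 12-gon of circumradius 2.5; the sphere at (4.5, -0.5) is not intersected at this z (|z−center|=11.750 > r=11.5); Subtracting the remaining from the first: starting from the r=8.5 sphere, the r=2.5 cylinder at (10.5, 12.5) misses the remaining region (no effect) — 1 connected region; the cube at (10, 16) (footprint 22×6.5) is included at this height; Subtracting the remaining from the first: starting from that combined region, the 22×6.5 cube at (10, 16) misses the remaining region (no effect) — 1 connected region; (whole slice rotated 85° about Z — lengths, areas and connectivity unchanged). The outline is a single polygon with 12 vertices. Extrusion per mm of travel: 0.4 × 0.15 / (π × 0.875²) = 0.024945. Accumulating E over each segment gives final E = 1.2462.

G0 X-8.01 Y0.70 Z11.25
G1 X-7.29 Y-3.40 E0.1038
G1 X-4.61 Y-6.59 E0.2078
G1 X-0.70 Y-8.01 E0.3115
G1 X3.40 Y-7.29 E0.4154
G1 X6.59 Y-4.61 E0.5193
G1 X8.01 Y-0.70 E0.6231
G1 X7.29 Y3.40 E0.7269
G1 X4.61 Y6.59 E0.8308
G1 X0.70 Y8.01 E0.9346
G1 X-3.40 Y7.29 E1.0385
G1 X-6.59 Y4.61 E1.1424
G1 X-8.01 Y0.70 E1.2462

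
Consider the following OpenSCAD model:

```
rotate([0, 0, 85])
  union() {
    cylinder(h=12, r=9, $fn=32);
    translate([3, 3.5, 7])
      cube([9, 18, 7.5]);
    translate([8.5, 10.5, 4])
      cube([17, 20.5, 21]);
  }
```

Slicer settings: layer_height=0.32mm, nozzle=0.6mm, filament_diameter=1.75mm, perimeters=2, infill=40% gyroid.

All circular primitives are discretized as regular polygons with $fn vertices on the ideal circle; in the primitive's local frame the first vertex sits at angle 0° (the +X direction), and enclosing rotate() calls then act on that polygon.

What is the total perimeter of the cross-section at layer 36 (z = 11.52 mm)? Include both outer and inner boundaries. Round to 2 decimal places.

138.77 mm

At z = 11.52 mm: the r=9 cylinder contributes a regular 32-gon of circumradius 9 (perimeter = 2·32·9.000·sin(180°/32) = 56.46 mm); the 9×18 cube at (3, 3.5) contributes its full rectangle (perimeter 54.00 mm); the cube at (8.5, 10.5) is present — its section is the full 17×20.5 rectangle (perimeter 75.00 mm); Merging all regions: the regions partially overlap (shared area 55.23 mm²), so the edge portions inside another operand are dropped and the merged outline is re-measured after clipping — boundary = 138.77 mm; (rotated 85° about Z; rotation is an isometry so areas/perimeters/island counts are preserved). Overall, the cross-section is a single solid region. Total boundary length (outer) = 138.77 mm.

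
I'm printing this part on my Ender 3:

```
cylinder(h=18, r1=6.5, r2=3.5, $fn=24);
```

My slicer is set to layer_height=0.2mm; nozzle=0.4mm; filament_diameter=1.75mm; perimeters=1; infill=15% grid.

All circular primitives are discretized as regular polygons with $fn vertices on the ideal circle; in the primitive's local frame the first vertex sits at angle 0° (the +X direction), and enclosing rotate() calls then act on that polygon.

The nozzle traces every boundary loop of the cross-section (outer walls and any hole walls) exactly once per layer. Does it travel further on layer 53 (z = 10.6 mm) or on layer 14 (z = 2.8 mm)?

Layer 53 (z = 10.6): the cone: at t=0.589 of its height the radius interpolates to r₁+(r₂−r₁)t = 4.733, giving a regular 24-gon of that circumradius (perimeter = 2·24·4.733·sin(180°/24) = 29.66 mm). So its perimeter = 29.66 mm. Layer 14 (z = 2.8): the cone contributes a regular 24-gon of circumradius 6.033 (interpolated between r1=6.5 and r2=3.5 at t=0.156) (perimeter = 2·24·6.033·sin(180°/24) = 37.80 mm). So its perimeter = 37.80 mm. Layer 14 is larger (37.80 vs 29.66 mm).

layer 14 (z = 2.8 mm)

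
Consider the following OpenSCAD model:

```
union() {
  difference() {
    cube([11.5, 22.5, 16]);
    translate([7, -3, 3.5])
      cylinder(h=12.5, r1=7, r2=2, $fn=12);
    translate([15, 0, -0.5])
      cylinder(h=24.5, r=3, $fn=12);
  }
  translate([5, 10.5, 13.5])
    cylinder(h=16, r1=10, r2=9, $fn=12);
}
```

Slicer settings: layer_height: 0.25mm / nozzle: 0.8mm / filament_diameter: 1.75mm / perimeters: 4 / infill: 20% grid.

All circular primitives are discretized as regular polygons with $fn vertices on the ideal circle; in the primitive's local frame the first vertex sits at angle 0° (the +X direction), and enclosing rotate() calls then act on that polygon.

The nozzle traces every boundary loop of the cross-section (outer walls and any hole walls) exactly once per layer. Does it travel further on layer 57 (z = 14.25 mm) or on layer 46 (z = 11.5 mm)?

layer 57 (z = 14.25 mm)

Layer 57 (z = 14.25): the cube is present — its section is the full 11.5×22.5 rectangle (perimeter 68.00 mm); the cone at (7, -3) contributes a regular 12-gon of circumradius 2.700 (interpolated between r1=7 and r2=2 at t=0.860) (perimeter = 2·12·2.700·sin(180°/12) = 16.77 mm); the r=3 cylinder at (15, 0) gives a regular 12-gon of circumradius 3 (constant along its height) (perimeter = 2·12·3.000·sin(180°/12) = 18.63 mm); Taking the first minus the rest: starting from the 11.5×22.5 cube, the cone at (7, -3) misses the remaining region (no effect); the r=3 cylinder at (15, 0) misses the remaining region (no effect) — boundary = 68.00 mm; the cone at (5, 10.5) (r1=10→r2=9) has section circumradius 9.953 here — a regular 12-gon (perimeter = 2·12·9.953·sin(180°/12) = 61.83 mm); Taking the union: the regions partially overlap (shared area 209.20 mm²), so the edge portions inside another operand are dropped and the merged outline is re-measured after clipping — boundary = 73.46 mm. So its perimeter = 73.46 mm. Layer 46 (z = 11.5): the cube is present — its section is the full 11.5×22.5 rectangle (perimeter 68.00 mm); the cone at (7, -3) contributes a regular 12-gon of circumradius 3.800 (interpolated between r1=7 and r2=2 at t=0.640) (perimeter = 2·12·3.800·sin(180°/12) = 23.60 mm); the cylinder at (15, 0): section is a regular 12-gon, circumradius r=3 (perimeter = 2·12·3.000·sin(180°/12) = 18.63 mm); After the difference (first − rest): starting from the 11.5×22.5 cube, the cone at (7, -3) partially overlaps it — only the 2.16 mm² overlap (of its 43.32 mm²) is removed, clipping the outline; the r=3 cylinder at (15, 0) misses the remaining region (no effect) — boundary = 68.38 mm; the cone at (5, 10.5) is not intersected at this z (z outside [13.5, 29.5]); Combining (union): only that combined region is present, so the union is just that shape — boundary = 68.38 mm. So its perimeter = 68.38 mm. Layer 57 is larger (73.46 vs 68.38 mm).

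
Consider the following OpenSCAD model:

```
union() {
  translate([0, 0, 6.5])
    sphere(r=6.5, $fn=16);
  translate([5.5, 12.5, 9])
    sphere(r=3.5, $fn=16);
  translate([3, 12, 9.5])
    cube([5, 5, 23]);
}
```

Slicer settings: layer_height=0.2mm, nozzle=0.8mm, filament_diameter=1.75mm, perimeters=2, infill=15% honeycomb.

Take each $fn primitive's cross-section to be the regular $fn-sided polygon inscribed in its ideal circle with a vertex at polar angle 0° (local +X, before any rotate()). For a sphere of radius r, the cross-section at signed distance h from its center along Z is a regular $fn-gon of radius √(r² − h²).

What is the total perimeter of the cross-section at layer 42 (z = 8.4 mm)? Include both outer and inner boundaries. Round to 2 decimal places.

60.33 mm

At z = 8.4 mm: the r=6.5 sphere contributes a regular 16-gon of circumradius √(6.5²−1.9²) = 6.216 (perimeter = 2·16·6.216·sin(180°/16) = 38.81 mm); the r=3.5 sphere at (5.5, 12.5) contributes a regular 16-gon of circumradius √(3.5²−0.6²) = 3.448 (perimeter = 2·16·3.448·sin(180°/16) = 21.53 mm); the cube at (3, 12) is absent (z outside [9.5, 32.5]); Merging all regions: the 2 present regions are separate (no shared area or edge), so areas and boundary lengths simply add and each stays a separate island — boundary = 60.33 mm. Overall, the cross-section has 2 separate islands. Total boundary length (outer) = 60.33 mm.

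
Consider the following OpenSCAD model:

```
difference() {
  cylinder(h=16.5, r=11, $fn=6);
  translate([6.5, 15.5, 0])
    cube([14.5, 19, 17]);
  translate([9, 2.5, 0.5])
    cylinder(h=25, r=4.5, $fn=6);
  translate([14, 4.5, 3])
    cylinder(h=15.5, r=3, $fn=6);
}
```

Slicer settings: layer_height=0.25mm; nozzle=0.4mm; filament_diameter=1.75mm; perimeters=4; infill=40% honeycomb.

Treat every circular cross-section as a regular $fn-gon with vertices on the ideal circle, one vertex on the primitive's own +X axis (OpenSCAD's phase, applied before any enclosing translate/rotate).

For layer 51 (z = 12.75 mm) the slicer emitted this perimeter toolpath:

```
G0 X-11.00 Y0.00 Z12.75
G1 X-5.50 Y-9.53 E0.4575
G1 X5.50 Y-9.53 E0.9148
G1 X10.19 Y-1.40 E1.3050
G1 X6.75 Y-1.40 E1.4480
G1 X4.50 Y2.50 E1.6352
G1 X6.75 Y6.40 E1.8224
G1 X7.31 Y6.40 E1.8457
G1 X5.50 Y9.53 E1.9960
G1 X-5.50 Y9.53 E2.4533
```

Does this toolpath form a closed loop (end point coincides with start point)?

Start point (G0): (-11.00, 0.00). End point (last G1): the path does not return to the start — open.

no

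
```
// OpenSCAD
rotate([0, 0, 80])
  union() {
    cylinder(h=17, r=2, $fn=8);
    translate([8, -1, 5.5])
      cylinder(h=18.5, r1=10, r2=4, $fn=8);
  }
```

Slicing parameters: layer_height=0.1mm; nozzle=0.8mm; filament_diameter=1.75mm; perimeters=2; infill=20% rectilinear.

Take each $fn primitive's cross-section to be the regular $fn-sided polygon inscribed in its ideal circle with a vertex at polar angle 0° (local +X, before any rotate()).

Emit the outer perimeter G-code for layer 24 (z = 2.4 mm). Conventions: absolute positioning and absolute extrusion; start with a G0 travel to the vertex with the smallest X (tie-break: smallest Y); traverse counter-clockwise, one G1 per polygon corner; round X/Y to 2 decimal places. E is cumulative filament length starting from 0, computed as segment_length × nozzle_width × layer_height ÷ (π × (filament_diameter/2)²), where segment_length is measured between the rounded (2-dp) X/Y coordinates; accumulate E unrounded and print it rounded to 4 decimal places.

At z = 2.4 mm: the r=2 cylinder gives a regular 8-gon of circumradius 2 (constant along its height); the cone at (8, -1) does not reach this height (z outside [5.5, 24]); Combining (union): only the r=2 cylinder is present, so the union is just that shape — 1 connected region; (whole slice rotated 80° about Z — lengths, areas and connectivity unchanged). The outline is a single polygon with 8 vertices. Extrusion per mm of travel: 0.8 × 0.1 / (π × 0.875²) = 0.033260. Accumulating E over each segment gives final E = 0.4077.

G0 X-1.97 Y0.35 Z2.40
G1 X-1.64 Y-1.15 E0.0511
G1 X-0.35 Y-1.97 E0.1019
G1 X1.15 Y-1.64 E0.1530
G1 X1.97 Y-0.35 E0.2038
G1 X1.64 Y1.15 E0.2549
G1 X0.35 Y1.97 E0.3058
G1 X-1.15 Y1.64 E0.3569
G1 X-1.97 Y0.35 E0.4077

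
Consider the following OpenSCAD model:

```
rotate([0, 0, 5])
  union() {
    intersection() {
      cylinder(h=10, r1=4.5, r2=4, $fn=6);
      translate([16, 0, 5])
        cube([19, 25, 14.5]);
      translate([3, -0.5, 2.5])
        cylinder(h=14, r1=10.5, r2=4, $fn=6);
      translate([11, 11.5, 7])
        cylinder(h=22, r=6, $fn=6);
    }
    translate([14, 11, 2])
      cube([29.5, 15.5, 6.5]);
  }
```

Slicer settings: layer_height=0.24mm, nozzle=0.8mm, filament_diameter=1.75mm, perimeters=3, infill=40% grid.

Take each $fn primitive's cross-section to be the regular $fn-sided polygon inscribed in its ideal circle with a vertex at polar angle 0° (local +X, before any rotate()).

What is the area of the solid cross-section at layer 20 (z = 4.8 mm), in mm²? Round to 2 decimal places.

457.25 mm²

At z = 4.8 mm: the cone: at t=0.480 of its height the radius interpolates to r₁+(r₂−r₁)t = 4.260, giving a regular 6-gon of that circumradius (area = (6/2)·4.260²·sin(360°/6) = 47.15 mm²); the cube at (16, 0) is not intersected at this z (z outside [5, 19.5]); the cone at (3, -0.5) (r1=10.5→r2=4) has section circumradius 9.432 here — a regular 6-gon (area = (6/2)·9.432²·sin(360°/6) = 231.14 mm²); the cylinder at (11, 11.5) is not intersected at this z (z outside [7, 29]); After intersecting: at least one operand is absent at this height, so nothing remains; the 29.5×15.5 cube at (14, 11) contributes its full rectangle (area 457.25 mm²); Combining (union): only the 29.5×15.5 cube at (14, 11) is present, so the union is just that shape — area = 457.25 mm²; (whole slice rotated 5° about Z — lengths, areas and connectivity unchanged). Overall, the cross-section is a single solid region. Net area = 457.25 mm².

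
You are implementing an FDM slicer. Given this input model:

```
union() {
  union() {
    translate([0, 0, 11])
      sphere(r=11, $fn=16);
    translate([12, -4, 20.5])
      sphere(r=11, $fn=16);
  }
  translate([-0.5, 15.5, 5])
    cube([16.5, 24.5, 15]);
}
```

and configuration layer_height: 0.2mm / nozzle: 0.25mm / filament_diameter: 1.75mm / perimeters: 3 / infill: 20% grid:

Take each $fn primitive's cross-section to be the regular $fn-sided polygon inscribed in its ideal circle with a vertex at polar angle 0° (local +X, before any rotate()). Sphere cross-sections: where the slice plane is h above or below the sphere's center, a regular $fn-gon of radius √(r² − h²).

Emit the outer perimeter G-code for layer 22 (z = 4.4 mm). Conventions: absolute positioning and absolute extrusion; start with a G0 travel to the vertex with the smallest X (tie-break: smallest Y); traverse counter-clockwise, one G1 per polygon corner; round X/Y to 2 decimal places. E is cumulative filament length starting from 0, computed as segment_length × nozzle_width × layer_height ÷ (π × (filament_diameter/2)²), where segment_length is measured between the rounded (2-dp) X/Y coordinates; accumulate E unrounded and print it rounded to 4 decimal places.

At z = 4.4 mm: the r=11 sphere slices to a regular 16-gon of circumradius 8.800 (√(r²−h²) with h=6.6 from center); the sphere at (12, -4) is not intersected at this z (|z−center|=16.100 > r=11); Taking the union: only the r=11 sphere is present, so the union is just that shape — 1 connected region; the cube at (-0.5, 15.5) is not intersected at this z (z outside [5, 20]); Merging all regions: only the result so far is present, so the union is just that shape — 1 connected region. The outline is a single polygon with 16 vertices. Extrusion per mm of travel: 0.25 × 0.2 / (π × 0.875²) = 0.020788. Accumulating E over each segment gives final E = 1.1420.

G0 X-8.80 Y0.00 Z4.40
G1 X-8.13 Y-3.37 E0.0714
G1 X-6.22 Y-6.22 E0.1427
G1 X-3.37 Y-8.13 E0.2141
G1 X0.00 Y-8.80 E0.2855
G1 X3.37 Y-8.13 E0.3569
G1 X6.22 Y-6.22 E0.4282
G1 X8.13 Y-3.37 E0.4996
G1 X8.80 Y0.00 E0.5710
G1 X8.13 Y3.37 E0.6424
G1 X6.22 Y6.22 E0.7137
G1 X3.37 Y8.13 E0.7850
G1 X0.00 Y8.80 E0.8565
G1 X-3.37 Y8.13 E0.9279
G1 X-6.22 Y6.22 E0.9992
G1 X-8.13 Y3.37 E1.0705
G1 X-8.80 Y0.00 E1.1420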